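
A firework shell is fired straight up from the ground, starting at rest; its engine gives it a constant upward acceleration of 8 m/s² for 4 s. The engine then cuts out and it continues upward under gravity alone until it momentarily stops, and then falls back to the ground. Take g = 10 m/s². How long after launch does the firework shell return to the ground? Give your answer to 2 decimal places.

Phase 1 (powered ascent): v₀ = 0 m/s, a = 8 m/s².
v = v₀ + at = 0 + (8)(4) = 32.0 m/s
Δx = v₀t + ½at² = 0·4 + 0.5·8·4² = 64.0 m

Phase 2 (coasting upward): v₀ = 32.0 m/s, a = -10 m/s².
v = v₀ + at → t = (0 − 32.0) / -10 = 3.20 s
v² = v₀² + 2aΔx → Δx = (0² − 32.0²)/(2·-10) = 51.2 m

Phase 3 (free fall): v₀ = 0 m/s, a = -10 m/s².
Falls 115 m from rest: t = √(2·115/10) = 4.80 s; v = g·t = 48.0 m/s.
Total time = 4.00 + 3.20 + 4.80 = 12.0 s

12.00 s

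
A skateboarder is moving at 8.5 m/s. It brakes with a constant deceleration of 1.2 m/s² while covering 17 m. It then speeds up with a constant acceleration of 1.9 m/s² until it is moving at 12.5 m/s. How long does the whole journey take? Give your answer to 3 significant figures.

Phase 1 (decelerating): v₀ = 8.50 m/s, a = -1.2 m/s².
v² = v₀² + 2aΔx = 8.50² + 2·-1.2·17 = 31.5 → v = 5.61 m/s
t = (v − v₀)/a = (5.61 − 8.50)/-1.2 = 2.41 s

Phase 2 (accelerating): v₀ = 5.61 m/s, a = 1.9 m/s².
v = v₀ + at → t = (12.5 − 5.61) / 1.9 = 3.63 s
v² = v₀² + 2aΔx → Δx = (12.5² − 5.61²)/(2·1.9) = 32.8 m
Total time = 2.41 + 3.63 = 6.04 s

6.04 s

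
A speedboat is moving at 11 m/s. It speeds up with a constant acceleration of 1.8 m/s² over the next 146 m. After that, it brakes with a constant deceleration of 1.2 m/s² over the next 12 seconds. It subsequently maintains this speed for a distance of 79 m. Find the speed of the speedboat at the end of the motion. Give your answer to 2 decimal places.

Phase 1 (accelerating): v₀ = 11.0 m/s, a = 1.8 m/s².
v² = v₀² + 2aΔx = 11.0² + 2·1.8·146 = 647 → v = 25.4 m/s
t = (v − v₀)/a = (25.4 − 11.0)/1.8 = 8.02 s

Phase 2 (decelerating): v₀ = 25.4 m/s, a = -1.2 m/s².
v = v₀ + at = 25.4 + (-1.2)(12) = 11.0 m/s
Δx = v₀t + ½at² = 25.4·12 + 0.5·-1.2·12² = 219 m

Phase 3 (constant speed): v₀ = 11.0 m/s, a = 0 m/s².
Constant speed: t = d/v = 79/11.0 = 7.16 s
Final speed = 11.0 m/s

11.03 m/s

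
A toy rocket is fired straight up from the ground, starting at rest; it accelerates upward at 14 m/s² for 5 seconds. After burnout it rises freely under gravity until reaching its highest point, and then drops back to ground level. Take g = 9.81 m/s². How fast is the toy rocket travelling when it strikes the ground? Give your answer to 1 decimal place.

91.3 m/s

Phase 1 (powered ascent): v₀ = 0 m/s, a = 14 m/s².
v = v₀ + at = 0 + (14)(5) = 70.0 m/s
Δx = v₀t + ½at² = 0·5 + 0.5·14·5² = 175 m

Phase 2 (coasting upward): v₀ = 70.0 m/s, a = -9.81 m/s².
v = v₀ + at → t = (0 − 70.0) / -9.81 = 7.14 s
v² = v₀² + 2aΔx → Δx = (0² − 70.0²)/(2·-9.81) = 250 m

Phase 3 (free fall): v₀ = 0 m/s, a = -9.81 m/s².
Falls 425 m from rest: t = √(2·425/9.81) = 9.31 s; v = g·t = 91.3 m/s.
Impact speed = 91.3 m/s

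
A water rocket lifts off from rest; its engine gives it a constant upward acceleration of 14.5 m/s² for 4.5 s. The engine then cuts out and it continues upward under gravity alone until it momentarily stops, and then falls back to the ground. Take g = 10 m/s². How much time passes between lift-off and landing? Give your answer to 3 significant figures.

19.5 s

Phase 1 (powered ascent): v₀ = 0 m/s, a = 14.5 m/s².
v = v₀ + at = 0 + (14.5)(4.5) = 65.2 m/s
Δx = v₀t + ½at² = 0·4.5 + 0.5·14.5·4.5² = 147 m

Phase 2 (coasting upward): v₀ = 65.2 m/s, a = -10 m/s².
v = v₀ + at → t = (0 − 65.2) / -10 = 6.53 s
v² = v₀² + 2aΔx → Δx = (0² − 65.2²)/(2·-10) = 213 m

Phase 3 (free fall): v₀ = 0 m/s, a = -10 m/s².
Falls 360 m from rest: t = √(2·360/10) = 8.48 s; v = g·t = 84.8 m/s.
Total time = 4.50 + 6.53 + 8.48 = 19.5 s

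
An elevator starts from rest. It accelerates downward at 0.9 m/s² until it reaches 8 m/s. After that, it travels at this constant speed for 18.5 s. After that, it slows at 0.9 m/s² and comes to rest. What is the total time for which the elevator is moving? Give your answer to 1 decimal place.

36.3 s

Phase 1 (accelerating): v₀ = 0 m/s, a = 0.9 m/s².
v = v₀ + at → t = (8 − 0) / 0.9 = 8.89 s
v² = v₀² + 2aΔx → Δx = (8² − 0²)/(2·0.9) = 35.6 m

Phase 2 (constant speed): v₀ = 8.00 m/s, a = 0 m/s².
v = v₀ + at = 8.00 + (0)(18.5) = 8.00 m/s
Δx = v₀t + ½at² = 8.00·18.5 + 0.5·0·18.5² = 148 m

Phase 3 (decelerating): v₀ = 8.00 m/s, a = -0.9 m/s².
v = v₀ + at → t = (0 − 8.00) / -0.9 = 8.89 s
v² = v₀² + 2aΔx → Δx = (0² − 8.00²)/(2·-0.9) = 35.6 m
Total time = 8.89 + 18.5 + 8.89 = 36.3 s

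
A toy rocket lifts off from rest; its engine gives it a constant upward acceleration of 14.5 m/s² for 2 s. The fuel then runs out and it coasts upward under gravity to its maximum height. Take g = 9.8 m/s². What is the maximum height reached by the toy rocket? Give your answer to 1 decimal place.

71.9 m

Phase 1 (powered ascent): v₀ = 0 m/s, a = 14.5 m/s².
v = v₀ + at = 0 + (14.5)(2) = 29.0 m/s
Δx = v₀t + ½at² = 0·2 + 0.5·14.5·2² = 29.0 m

Phase 2 (coasting upward): v₀ = 29.0 m/s, a = -9.8 m/s².
v = v₀ + at → t = (0 − 29.0) / -9.8 = 2.96 s
v² = v₀² + 2aΔx → Δx = (0² − 29.0²)/(2·-9.8) = 42.9 m
Maximum height = 29.0 + 42.9 = 71.9 m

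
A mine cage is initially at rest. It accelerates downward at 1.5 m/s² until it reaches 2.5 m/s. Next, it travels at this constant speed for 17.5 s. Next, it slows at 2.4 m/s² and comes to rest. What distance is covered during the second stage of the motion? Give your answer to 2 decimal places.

43.75 m

Phase 1 (accelerating): v₀ = 0 m/s, a = 1.5 m/s².
v = v₀ + at → t = (2.5 − 0) / 1.5 = 1.67 s
v² = v₀² + 2aΔx → Δx = (2.5² − 0²)/(2·1.5) = 2.08 m

Phase 2 (constant speed): v₀ = 2.50 m/s, a = 0 m/s².
v = v₀ + at = 2.50 + (0)(17.5) = 2.50 m/s
Δx = v₀t + ½at² = 2.50·17.5 + 0.5·0·17.5² = 43.8 m
Distance in phase 2 = 43.8 m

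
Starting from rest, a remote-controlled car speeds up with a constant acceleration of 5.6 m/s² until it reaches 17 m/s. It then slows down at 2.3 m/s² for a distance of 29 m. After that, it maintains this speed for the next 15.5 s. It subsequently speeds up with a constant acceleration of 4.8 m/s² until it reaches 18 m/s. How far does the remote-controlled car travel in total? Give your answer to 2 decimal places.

Phase 1 (accelerating): v₀ = 0 m/s, a = 5.6 m/s².
v = v₀ + at → t = (17 − 0) / 5.6 = 3.04 s
v² = v₀² + 2aΔx → Δx = (17² − 0²)/(2·5.6) = 25.8 m

Phase 2 (decelerating): v₀ = 17.0 m/s, a = -2.3 m/s².
v² = v₀² + 2aΔx = 17.0² + 2·-2.3·29 = 156 → v = 12.5 m/s
t = (v − v₀)/a = (12.5 − 17.0)/-2.3 = 1.97 s

Phase 3 (constant speed): v₀ = 12.5 m/s, a = 0 m/s².
v = v₀ + at = 12.5 + (0)(15.5) = 12.5 m/s
Δx = v₀t + ½at² = 12.5·15.5 + 0.5·0·15.5² = 193 m

Phase 4 (accelerating): v₀ = 12.5 m/s, a = 4.8 m/s².
v = v₀ + at → t = (18 − 12.5) / 4.8 = 1.15 s
v² = v₀² + 2aΔx → Δx = (18² − 12.5²)/(2·4.8) = 17.5 m
Total distance = 25.8 + 29.0 + 193 + 17.5 = 266 m

265.69 m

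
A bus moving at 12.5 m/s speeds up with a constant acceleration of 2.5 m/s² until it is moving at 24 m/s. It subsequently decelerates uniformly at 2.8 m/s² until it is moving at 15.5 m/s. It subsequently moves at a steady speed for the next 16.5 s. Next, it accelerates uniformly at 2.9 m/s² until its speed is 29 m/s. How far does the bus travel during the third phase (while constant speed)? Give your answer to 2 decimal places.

Phase 1 (accelerating): v₀ = 12.5 m/s, a = 2.5 m/s².
v = v₀ + at → t = (24 − 12.5) / 2.5 = 4.60 s
v² = v₀² + 2aΔx → Δx = (24² − 12.5²)/(2·2.5) = 84.0 m

Phase 2 (decelerating): v₀ = 24.0 m/s, a = -2.8 m/s².
v = v₀ + at → t = (15.5 − 24.0) / -2.8 = 3.04 s
v² = v₀² + 2aΔx → Δx = (15.5² − 24.0²)/(2·-2.8) = 60.0 m

Phase 3 (constant speed): v₀ = 15.5 m/s, a = 0 m/s².
v = v₀ + at = 15.5 + (0)(16.5) = 15.5 m/s
Δx = v₀t + ½at² = 15.5·16.5 + 0.5·0·16.5² = 256 m
Distance in phase 3 = 256 m

255.75 m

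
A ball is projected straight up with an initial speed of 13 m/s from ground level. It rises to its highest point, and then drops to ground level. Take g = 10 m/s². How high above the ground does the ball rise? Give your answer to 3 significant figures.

Phase 1 (rising): v₀ = 13.0 m/s, a = -10 m/s².
v = v₀ + at → t = (0 − 13.0) / -10 = 1.30 s
v² = v₀² + 2aΔx → Δx = (0² − 13.0²)/(2·-10) = 8.45 m
Maximum height = 8.45 m

8.45 m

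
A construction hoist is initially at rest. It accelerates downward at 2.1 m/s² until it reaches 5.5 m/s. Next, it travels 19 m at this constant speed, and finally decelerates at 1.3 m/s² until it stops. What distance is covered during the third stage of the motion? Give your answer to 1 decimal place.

11.6 m

Phase 1 (accelerating): v₀ = 0 m/s, a = 2.1 m/s².
v = v₀ + at → t = (5.5 − 0) / 2.1 = 2.62 s
v² = v₀² + 2aΔx → Δx = (5.5² − 0²)/(2·2.1) = 7.20 m

Phase 2 (constant speed): v₀ = 5.50 m/s, a = 0 m/s².
Constant speed: t = d/v = 19/5.50 = 3.45 s

Phase 3 (decelerating): v₀ = 5.50 m/s, a = -1.3 m/s².
v = v₀ + at → t = (0 − 5.50) / -1.3 = 4.23 s
v² = v₀² + 2aΔx → Δx = (0² − 5.50²)/(2·-1.3) = 11.6 m
Distance in phase 3 = 11.6 m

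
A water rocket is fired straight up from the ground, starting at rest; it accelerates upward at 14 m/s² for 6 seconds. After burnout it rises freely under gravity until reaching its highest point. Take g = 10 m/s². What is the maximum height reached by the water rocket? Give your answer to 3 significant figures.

Phase 1 (powered ascent): v₀ = 0 m/s, a = 14 m/s².
v = v₀ + at = 0 + (14)(6) = 84.0 m/s
Δx = v₀t + ½at² = 0·6 + 0.5·14·6² = 252 m

Phase 2 (coasting upward): v₀ = 84.0 m/s, a = -10 m/s².
v = v₀ + at → t = (0 − 84.0) / -10 = 8.40 s
v² = v₀² + 2aΔx → Δx = (0² − 84.0²)/(2·-10) = 353 m
Maximum height = 252 + 353 = 605 m

605 m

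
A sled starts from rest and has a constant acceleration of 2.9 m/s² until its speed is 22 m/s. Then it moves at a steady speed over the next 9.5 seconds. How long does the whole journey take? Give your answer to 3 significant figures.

Phase 1 (accelerating): v₀ = 0 m/s, a = 2.9 m/s².
v = v₀ + at → t = (22 − 0) / 2.9 = 7.59 s
v² = v₀² + 2aΔx → Δx = (22² − 0²)/(2·2.9) = 83.4 m

Phase 2 (constant speed): v₀ = 22.0 m/s, a = 0 m/s².
v = v₀ + at = 22.0 + (0)(9.5) = 22.0 m/s
Δx = v₀t + ½at² = 22.0·9.5 + 0.5·0·9.5² = 209 m
Total time = 7.59 + 9.50 = 17.1 s

17.1 s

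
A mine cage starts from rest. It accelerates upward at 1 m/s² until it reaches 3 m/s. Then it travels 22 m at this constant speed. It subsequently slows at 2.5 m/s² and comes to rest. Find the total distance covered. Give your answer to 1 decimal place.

28.3 m

Phase 1 (accelerating): v₀ = 0 m/s, a = 1 m/s².
v = v₀ + at → t = (3 − 0) / 1 = 3.00 s
v² = v₀² + 2aΔx → Δx = (3² − 0²)/(2·1) = 4.50 m

Phase 2 (constant speed): v₀ = 3.00 m/s, a = 0 m/s².
Constant speed: t = d/v = 22/3.00 = 7.33 s

Phase 3 (decelerating): v₀ = 3.00 m/s, a = -2.5 m/s².
v = v₀ + at → t = (0 − 3.00) / -2.5 = 1.20 s
v² = v₀² + 2aΔx → Δx = (0² − 3.00²)/(2·-2.5) = 1.80 m
Total distance = 4.50 + 22.0 + 1.80 = 28.3 m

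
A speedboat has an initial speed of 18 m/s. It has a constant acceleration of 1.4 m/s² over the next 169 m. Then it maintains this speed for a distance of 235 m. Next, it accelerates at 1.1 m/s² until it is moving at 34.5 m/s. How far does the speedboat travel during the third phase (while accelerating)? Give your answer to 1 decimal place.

Phase 1 (accelerating): v₀ = 18.0 m/s, a = 1.4 m/s².
v² = v₀² + 2aΔx = 18.0² + 2·1.4·169 = 797 → v = 28.2 m/s
t = (v − v₀)/a = (28.2 − 18.0)/1.4 = 7.31 s

Phase 2 (constant speed): v₀ = 28.2 m/s, a = 0 m/s².
Constant speed: t = d/v = 235/28.2 = 8.32 s

Phase 3 (accelerating): v₀ = 28.2 m/s, a = 1.1 m/s².
v = v₀ + at → t = (34.5 − 28.2) / 1.1 = 5.70 s
v² = v₀² + 2aΔx → Δx = (34.5² − 28.2²)/(2·1.1) = 179 m
Distance in phase 3 = 179 m

178.7 m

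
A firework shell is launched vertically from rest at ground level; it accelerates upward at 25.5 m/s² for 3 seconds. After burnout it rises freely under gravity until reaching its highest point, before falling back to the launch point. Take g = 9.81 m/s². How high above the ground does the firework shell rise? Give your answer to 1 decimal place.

Phase 1 (powered ascent): v₀ = 0 m/s, a = 25.5 m/s².
v = v₀ + at = 0 + (25.5)(3) = 76.5 m/s
Δx = v₀t + ½at² = 0·3 + 0.5·25.5·3² = 115 m

Phase 2 (coasting upward): v₀ = 76.5 m/s, a = -9.81 m/s².
v = v₀ + at → t = (0 − 76.5) / -9.81 = 7.80 s
v² = v₀² + 2aΔx → Δx = (0² − 76.5²)/(2·-9.81) = 298 m
Maximum height = 115 + 298 = 413 m

413.0 m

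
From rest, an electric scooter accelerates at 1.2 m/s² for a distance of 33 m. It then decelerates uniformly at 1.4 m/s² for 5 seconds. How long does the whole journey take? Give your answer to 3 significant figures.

Phase 1 (accelerating): v₀ = 0 m/s, a = 1.2 m/s².
v² = v₀² + 2aΔx = 0² + 2·1.2·33 = 79.2 → v = 8.90 m/s
t = (v − v₀)/a = (8.90 − 0)/1.2 = 7.42 s

Phase 2 (decelerating): v₀ = 8.90 m/s, a = -1.4 m/s².
v = v₀ + at = 8.90 + (-1.4)(5) = 1.90 m/s
Δx = v₀t + ½at² = 8.90·5 + 0.5·-1.4·5² = 27.0 m
Total time = 7.42 + 5.00 = 12.4 s

12.4 s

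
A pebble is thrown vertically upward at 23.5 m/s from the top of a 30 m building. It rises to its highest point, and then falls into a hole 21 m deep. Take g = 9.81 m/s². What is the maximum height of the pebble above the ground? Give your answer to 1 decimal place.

Phase 1 (rising): v₀ = 23.5 m/s, a = -9.81 m/s².
v = v₀ + at → t = (0 − 23.5) / -9.81 = 2.40 s
v² = v₀² + 2aΔx → Δx = (0² − 23.5²)/(2·-9.81) = 28.1 m
Maximum height = 30 + 28.1 = 58.1 m

58.1 m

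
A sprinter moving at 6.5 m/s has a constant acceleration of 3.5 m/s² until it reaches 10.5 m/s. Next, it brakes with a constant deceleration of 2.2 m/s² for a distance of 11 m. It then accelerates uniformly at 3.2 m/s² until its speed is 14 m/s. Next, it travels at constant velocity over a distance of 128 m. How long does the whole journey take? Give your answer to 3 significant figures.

13.4 s

Phase 1 (accelerating): v₀ = 6.50 m/s, a = 3.5 m/s².
v = v₀ + at → t = (10.5 − 6.50) / 3.5 = 1.14 s
v² = v₀² + 2aΔx → Δx = (10.5² − 6.50²)/(2·3.5) = 9.71 m

Phase 2 (decelerating): v₀ = 10.5 m/s, a = -2.2 m/s².
v² = v₀² + 2aΔx = 10.5² + 2·-2.2·11 = 61.8 → v = 7.86 m/s
t = (v − v₀)/a = (7.86 − 10.5)/-2.2 = 1.20 s

Phase 3 (accelerating): v₀ = 7.86 m/s, a = 3.2 m/s².
v = v₀ + at → t = (14 − 7.86) / 3.2 = 1.92 s
v² = v₀² + 2aΔx → Δx = (14² − 7.86²)/(2·3.2) = 21.0 m

Phase 4 (constant speed): v₀ = 14.0 m/s, a = 0 m/s².
Constant speed: t = d/v = 128/14.0 = 9.14 s
Total time = 1.14 + 1.20 + 1.92 + 9.14 = 13.4 s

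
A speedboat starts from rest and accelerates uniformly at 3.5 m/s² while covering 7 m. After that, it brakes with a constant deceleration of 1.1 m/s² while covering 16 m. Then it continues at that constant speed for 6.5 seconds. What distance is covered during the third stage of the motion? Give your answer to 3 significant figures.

24.1 m

Phase 1 (accelerating): v₀ = 0 m/s, a = 3.5 m/s².
v² = v₀² + 2aΔx = 0² + 2·3.5·7 = 49.0 → v = 7.00 m/s
t = (v − v₀)/a = (7.00 − 0)/3.5 = 2.00 s

Phase 2 (decelerating): v₀ = 7.00 m/s, a = -1.1 m/s².
v² = v₀² + 2aΔx = 7.00² + 2·-1.1·16 = 13.8 → v = 3.71 m/s
t = (v − v₀)/a = (3.71 − 7.00)/-1.1 = 2.99 s

Phase 3 (constant speed): v₀ = 3.71 m/s, a = 0 m/s².
v = v₀ + at = 3.71 + (0)(6.5) = 3.71 m/s
Δx = v₀t + ½at² = 3.71·6.5 + 0.5·0·6.5² = 24.1 m
Distance in phase 3 = 24.1 m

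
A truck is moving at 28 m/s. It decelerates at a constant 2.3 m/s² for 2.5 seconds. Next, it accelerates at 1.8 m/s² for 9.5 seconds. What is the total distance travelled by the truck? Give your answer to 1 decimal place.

355.4 m

Phase 1 (decelerating): v₀ = 28.0 m/s, a = -2.3 m/s².
v = v₀ + at = 28.0 + (-2.3)(2.5) = 22.2 m/s
Δx = v₀t + ½at² = 28.0·2.5 + 0.5·-2.3·2.5² = 62.8 m

Phase 2 (accelerating): v₀ = 22.2 m/s, a = 1.8 m/s².
v = v₀ + at = 22.2 + (1.8)(9.5) = 39.4 m/s
Δx = v₀t + ½at² = 22.2·9.5 + 0.5·1.8·9.5² = 293 m
Total distance = 62.8 + 293 = 355 m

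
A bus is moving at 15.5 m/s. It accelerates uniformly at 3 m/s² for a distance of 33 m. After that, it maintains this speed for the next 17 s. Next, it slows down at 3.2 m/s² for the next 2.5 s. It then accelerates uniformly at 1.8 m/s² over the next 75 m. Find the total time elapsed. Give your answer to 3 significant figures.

25.7 s

Phase 1 (accelerating): v₀ = 15.5 m/s, a = 3 m/s².
v² = v₀² + 2aΔx = 15.5² + 2·3·33 = 438 → v = 20.9 m/s
t = (v − v₀)/a = (20.9 − 15.5)/3 = 1.81 s

Phase 2 (constant speed): v₀ = 20.9 m/s, a = 0 m/s².
v = v₀ + at = 20.9 + (0)(17) = 20.9 m/s
Δx = v₀t + ½at² = 20.9·17 + 0.5·0·17² = 356 m

Phase 3 (decelerating): v₀ = 20.9 m/s, a = -3.2 m/s².
v = v₀ + at = 20.9 + (-3.2)(2.5) = 12.9 m/s
Δx = v₀t + ½at² = 20.9·2.5 + 0.5·-3.2·2.5² = 42.3 m

Phase 4 (accelerating): v₀ = 12.9 m/s, a = 1.8 m/s².
v² = v₀² + 2aΔx = 12.9² + 2·1.8·75 = 437 → v = 20.9 m/s
t = (v − v₀)/a = (20.9 − 12.9)/1.8 = 4.43 s
Total time = 1.81 + 17.0 + 2.50 + 4.43 = 25.7 s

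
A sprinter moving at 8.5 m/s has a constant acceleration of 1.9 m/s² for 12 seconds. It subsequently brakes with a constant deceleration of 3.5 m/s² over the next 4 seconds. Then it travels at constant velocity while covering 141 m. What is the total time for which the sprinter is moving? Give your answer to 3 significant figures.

24.2 s

Phase 1 (accelerating): v₀ = 8.50 m/s, a = 1.9 m/s².
v = v₀ + at = 8.50 + (1.9)(12) = 31.3 m/s
Δx = v₀t + ½at² = 8.50·12 + 0.5·1.9·12² = 239 m

Phase 2 (decelerating): v₀ = 31.3 m/s, a = -3.5 m/s².
v = v₀ + at = 31.3 + (-3.5)(4) = 17.3 m/s
Δx = v₀t + ½at² = 31.3·4 + 0.5·-3.5·4² = 97.2 m

Phase 3 (constant speed): v₀ = 17.3 m/s, a = 0 m/s².
Constant speed: t = d/v = 141/17.3 = 8.15 s
Total time = 12.0 + 4.00 + 8.15 = 24.2 s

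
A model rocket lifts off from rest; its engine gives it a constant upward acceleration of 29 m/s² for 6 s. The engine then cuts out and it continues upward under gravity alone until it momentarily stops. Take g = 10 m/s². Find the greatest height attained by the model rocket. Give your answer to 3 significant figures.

2040 m

Phase 1 (powered ascent): v₀ = 0 m/s, a = 29 m/s².
v = v₀ + at = 0 + (29)(6) = 174 m/s
Δx = v₀t + ½at² = 0·6 + 0.5·29·6² = 522 m

Phase 2 (coasting upward): v₀ = 174 m/s, a = -10 m/s².
v = v₀ + at → t = (0 − 174) / -10 = 17.4 s
v² = v₀² + 2aΔx → Δx = (0² − 174²)/(2·-10) = 1510 m
Maximum height = 522 + 1510 = 2040 m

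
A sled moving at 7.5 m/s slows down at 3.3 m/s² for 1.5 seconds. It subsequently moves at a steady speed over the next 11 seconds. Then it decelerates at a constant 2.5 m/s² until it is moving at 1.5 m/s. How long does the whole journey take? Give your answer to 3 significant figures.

12.9 s

Phase 1 (decelerating): v₀ = 7.50 m/s, a = -3.3 m/s².
v = v₀ + at = 7.50 + (-3.3)(1.5) = 2.55 m/s
Δx = v₀t + ½at² = 7.50·1.5 + 0.5·-3.3·1.5² = 7.54 m

Phase 2 (constant speed): v₀ = 2.55 m/s, a = 0 m/s².
v = v₀ + at = 2.55 + (0)(11) = 2.55 m/s
Δx = v₀t + ½at² = 2.55·11 + 0.5·0·11² = 28.1 m

Phase 3 (decelerating): v₀ = 2.55 m/s, a = -2.5 m/s².
v = v₀ + at → t = (1.5 − 2.55) / -2.5 = 0.420 s
v² = v₀² + 2aΔx → Δx = (1.5² − 2.55²)/(2·-2.5) = 0.851 m
Total time = 1.50 + 11.0 + 0.420 = 12.9 s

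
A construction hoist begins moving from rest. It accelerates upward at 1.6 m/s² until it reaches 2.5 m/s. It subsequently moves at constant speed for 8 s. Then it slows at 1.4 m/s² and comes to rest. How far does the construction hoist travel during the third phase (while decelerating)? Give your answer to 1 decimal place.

2.2 m

Phase 1 (accelerating): v₀ = 0 m/s, a = 1.6 m/s².
v = v₀ + at → t = (2.5 − 0) / 1.6 = 1.56 s
v² = v₀² + 2aΔx → Δx = (2.5² − 0²)/(2·1.6) = 1.95 m

Phase 2 (constant speed): v₀ = 2.50 m/s, a = 0 m/s².
v = v₀ + at = 2.50 + (0)(8) = 2.50 m/s
Δx = v₀t + ½at² = 2.50·8 + 0.5·0·8² = 20.0 m

Phase 3 (decelerating): v₀ = 2.50 m/s, a = -1.4 m/s².
v = v₀ + at → t = (0 − 2.50) / -1.4 = 1.79 s
v² = v₀² + 2aΔx → Δx = (0² − 2.50²)/(2·-1.4) = 2.23 m
Distance in phase 3 = 2.23 m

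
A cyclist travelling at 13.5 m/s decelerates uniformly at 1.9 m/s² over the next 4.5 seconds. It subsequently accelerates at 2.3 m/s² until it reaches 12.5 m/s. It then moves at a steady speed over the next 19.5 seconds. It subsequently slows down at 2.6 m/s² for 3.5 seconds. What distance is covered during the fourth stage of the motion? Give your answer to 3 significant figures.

Phase 1 (decelerating): v₀ = 13.5 m/s, a = -1.9 m/s².
v = v₀ + at = 13.5 + (-1.9)(4.5) = 4.95 m/s
Δx = v₀t + ½at² = 13.5·4.5 + 0.5·-1.9·4.5² = 41.5 m

Phase 2 (accelerating): v₀ = 4.95 m/s, a = 2.3 m/s².
v = v₀ + at → t = (12.5 − 4.95) / 2.3 = 3.28 s
v² = v₀² + 2aΔx → Δx = (12.5² − 4.95²)/(2·2.3) = 28.6 m

Phase 3 (constant speed): v₀ = 12.5 m/s, a = 0 m/s².
v = v₀ + at = 12.5 + (0)(19.5) = 12.5 m/s
Δx = v₀t + ½at² = 12.5·19.5 + 0.5·0·19.5² = 244 m

Phase 4 (decelerating): v₀ = 12.5 m/s, a = -2.6 m/s².
v = v₀ + at = 12.5 + (-2.6)(3.5) = 3.40 m/s
Δx = v₀t + ½at² = 12.5·3.5 + 0.5·-2.6·3.5² = 27.8 m
Distance in phase 4 = 27.8 m

27.8 m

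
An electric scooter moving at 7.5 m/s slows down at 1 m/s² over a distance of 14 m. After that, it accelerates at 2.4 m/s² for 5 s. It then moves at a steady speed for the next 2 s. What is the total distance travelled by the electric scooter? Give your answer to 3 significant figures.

105 m

Phase 1 (decelerating): v₀ = 7.50 m/s, a = -1 m/s².
v² = v₀² + 2aΔx = 7.50² + 2·-1·14 = 28.2 → v = 5.32 m/s
t = (v − v₀)/a = (5.32 − 7.50)/-1 = 2.18 s

Phase 2 (accelerating): v₀ = 5.32 m/s, a = 2.4 m/s².
v = v₀ + at = 5.32 + (2.4)(5) = 17.3 m/s
Δx = v₀t + ½at² = 5.32·5 + 0.5·2.4·5² = 56.6 m

Phase 3 (constant speed): v₀ = 17.3 m/s, a = 0 m/s².
v = v₀ + at = 17.3 + (0)(2) = 17.3 m/s
Δx = v₀t + ½at² = 17.3·2 + 0.5·0·2² = 34.6 m
Total distance = 14.0 + 56.6 + 34.6 = 105 m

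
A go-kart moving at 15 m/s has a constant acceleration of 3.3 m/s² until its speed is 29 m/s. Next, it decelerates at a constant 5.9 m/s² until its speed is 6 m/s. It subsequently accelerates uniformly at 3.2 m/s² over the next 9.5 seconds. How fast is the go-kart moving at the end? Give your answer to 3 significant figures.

36.4 m/s

Phase 1 (accelerating): v₀ = 15.0 m/s, a = 3.3 m/s².
v = v₀ + at → t = (29 − 15.0) / 3.3 = 4.24 s
v² = v₀² + 2aΔx → Δx = (29² − 15.0²)/(2·3.3) = 93.3 m

Phase 2 (decelerating): v₀ = 29.0 m/s, a = -5.9 m/s².
v = v₀ + at → t = (6 − 29.0) / -5.9 = 3.90 s
v² = v₀² + 2aΔx → Δx = (6² − 29.0²)/(2·-5.9) = 68.2 m

Phase 3 (accelerating): v₀ = 6.00 m/s, a = 3.2 m/s².
v = v₀ + at = 6.00 + (3.2)(9.5) = 36.4 m/s
Δx = v₀t + ½at² = 6.00·9.5 + 0.5·3.2·9.5² = 201 m
Final speed = 36.4 m/s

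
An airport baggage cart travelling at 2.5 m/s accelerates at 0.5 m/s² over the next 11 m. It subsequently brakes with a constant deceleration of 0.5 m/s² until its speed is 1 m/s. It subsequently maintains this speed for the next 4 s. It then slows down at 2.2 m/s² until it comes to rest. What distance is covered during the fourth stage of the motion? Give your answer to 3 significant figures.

0.227 m

Phase 1 (accelerating): v₀ = 2.50 m/s, a = 0.5 m/s².
v² = v₀² + 2aΔx = 2.50² + 2·0.5·11 = 17.2 → v = 4.15 m/s
t = (v − v₀)/a = (4.15 − 2.50)/0.5 = 3.31 s

Phase 2 (decelerating): v₀ = 4.15 m/s, a = -0.5 m/s².
v = v₀ + at → t = (1 − 4.15) / -0.5 = 6.31 s
v² = v₀² + 2aΔx → Δx = (1² − 4.15²)/(2·-0.5) = 16.2 m

Phase 3 (constant speed): v₀ = 1.00 m/s, a = 0 m/s².
v = v₀ + at = 1.00 + (0)(4) = 1.00 m/s
Δx = v₀t + ½at² = 1.00·4 + 0.5·0·4² = 4.00 m

Phase 4 (decelerating): v₀ = 1.00 m/s, a = -2.2 m/s².
v = v₀ + at → t = (0 − 1.00) / -2.2 = 0.455 s
v² = v₀² + 2aΔx → Δx = (0² − 1.00²)/(2·-2.2) = 0.227 m
Distance in phase 4 = 0.227 m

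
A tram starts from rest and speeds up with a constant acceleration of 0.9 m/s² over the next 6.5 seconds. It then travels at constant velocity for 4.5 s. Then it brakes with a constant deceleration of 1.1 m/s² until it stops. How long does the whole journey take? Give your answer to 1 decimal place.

16.3 s

Phase 1 (accelerating): v₀ = 0 m/s, a = 0.9 m/s².
v = v₀ + at = 0 + (0.9)(6.5) = 5.85 m/s
Δx = v₀t + ½at² = 0·6.5 + 0.5·0.9·6.5² = 19.0 m

Phase 2 (constant speed): v₀ = 5.85 m/s, a = 0 m/s².
v = v₀ + at = 5.85 + (0)(4.5) = 5.85 m/s
Δx = v₀t + ½at² = 5.85·4.5 + 0.5·0·4.5² = 26.3 m

Phase 3 (decelerating): v₀ = 5.85 m/s, a = -1.1 m/s².
v = v₀ + at → t = (0 − 5.85) / -1.1 = 5.32 s
v² = v₀² + 2aΔx → Δx = (0² − 5.85²)/(2·-1.1) = 15.6 m
Total time = 6.50 + 4.50 + 5.32 = 16.3 s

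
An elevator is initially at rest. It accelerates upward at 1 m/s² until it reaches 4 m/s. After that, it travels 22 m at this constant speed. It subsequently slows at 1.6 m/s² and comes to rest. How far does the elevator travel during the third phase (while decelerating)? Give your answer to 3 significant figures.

5.00 m

Phase 1 (accelerating): v₀ = 0 m/s, a = 1 m/s².
v = v₀ + at → t = (4 − 0) / 1 = 4.00 s
v² = v₀² + 2aΔx → Δx = (4² − 0²)/(2·1) = 8.00 m

Phase 2 (constant speed): v₀ = 4.00 m/s, a = 0 m/s².
Constant speed: t = d/v = 22/4.00 = 5.50 s

Phase 3 (decelerating): v₀ = 4.00 m/s, a = -1.6 m/s².
v = v₀ + at → t = (0 − 4.00) / -1.6 = 2.50 s
v² = v₀² + 2aΔx → Δx = (0² − 4.00²)/(2·-1.6) = 5.00 m
Distance in phase 3 = 5.00 m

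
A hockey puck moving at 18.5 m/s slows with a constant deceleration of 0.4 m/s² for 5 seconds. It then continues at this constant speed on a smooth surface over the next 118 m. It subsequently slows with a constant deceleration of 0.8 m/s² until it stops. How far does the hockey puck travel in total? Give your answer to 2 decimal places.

375.66 m

Phase 1 (decelerating): v₀ = 18.5 m/s, a = -0.4 m/s².
v = v₀ + at = 18.5 + (-0.4)(5) = 16.5 m/s
Δx = v₀t + ½at² = 18.5·5 + 0.5·-0.4·5² = 87.5 m

Phase 2 (constant speed): v₀ = 16.5 m/s, a = 0 m/s².
Constant speed: t = d/v = 118/16.5 = 7.15 s

Phase 3 (decelerating): v₀ = 16.5 m/s, a = -0.8 m/s².
v = v₀ + at → t = (0 − 16.5) / -0.8 = 20.6 s
v² = v₀² + 2aΔx → Δx = (0² − 16.5²)/(2·-0.8) = 170 m
Total distance = 87.5 + 118 + 170 = 376 m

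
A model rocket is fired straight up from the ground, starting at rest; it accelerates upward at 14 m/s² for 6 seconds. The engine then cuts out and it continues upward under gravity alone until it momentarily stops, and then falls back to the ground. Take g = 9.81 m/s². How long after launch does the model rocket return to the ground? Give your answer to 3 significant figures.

Phase 1 (powered ascent): v₀ = 0 m/s, a = 14 m/s².
v = v₀ + at = 0 + (14)(6) = 84.0 m/s
Δx = v₀t + ½at² = 0·6 + 0.5·14·6² = 252 m

Phase 2 (coasting upward): v₀ = 84.0 m/s, a = -9.81 m/s².
v = v₀ + at → t = (0 − 84.0) / -9.81 = 8.56 s
v² = v₀² + 2aΔx → Δx = (0² − 84.0²)/(2·-9.81) = 360 m

Phase 3 (free fall): v₀ = 0 m/s, a = -9.81 m/s².
Falls 612 m from rest: t = √(2·612/9.81) = 11.2 s; v = g·t = 110 m/s.
Total time = 6.00 + 8.56 + 11.2 = 25.7 s

25.7 s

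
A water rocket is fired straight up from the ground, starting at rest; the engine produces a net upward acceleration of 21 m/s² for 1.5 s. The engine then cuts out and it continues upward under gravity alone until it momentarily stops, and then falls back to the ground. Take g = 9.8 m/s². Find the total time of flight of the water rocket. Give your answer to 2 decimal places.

8.61 s

Phase 1 (powered ascent): v₀ = 0 m/s, a = 21 m/s².
v = v₀ + at = 0 + (21)(1.5) = 31.5 m/s
Δx = v₀t + ½at² = 0·1.5 + 0.5·21·1.5² = 23.6 m

Phase 2 (coasting upward): v₀ = 31.5 m/s, a = -9.8 m/s².
v = v₀ + at → t = (0 − 31.5) / -9.8 = 3.21 s
v² = v₀² + 2aΔx → Δx = (0² − 31.5²)/(2·-9.8) = 50.6 m

Phase 3 (free fall): v₀ = 0 m/s, a = -9.8 m/s².
Falls 74.2 m from rest: t = √(2·74.2/9.8) = 3.89 s; v = g·t = 38.1 m/s.
Total time = 1.50 + 3.21 + 3.89 = 8.61 s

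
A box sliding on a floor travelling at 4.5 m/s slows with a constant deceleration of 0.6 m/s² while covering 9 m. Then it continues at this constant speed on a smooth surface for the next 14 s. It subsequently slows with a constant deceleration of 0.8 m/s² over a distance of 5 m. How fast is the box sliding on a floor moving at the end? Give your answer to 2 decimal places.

Phase 1 (decelerating): v₀ = 4.50 m/s, a = -0.6 m/s².
v² = v₀² + 2aΔx = 4.50² + 2·-0.6·9 = 9.45 → v = 3.07 m/s
t = (v − v₀)/a = (3.07 − 4.50)/-0.6 = 2.38 s

Phase 2 (constant speed): v₀ = 3.07 m/s, a = 0 m/s².
v = v₀ + at = 3.07 + (0)(14) = 3.07 m/s
Δx = v₀t + ½at² = 3.07·14 + 0.5·0·14² = 43.0 m

Phase 3 (decelerating): v₀ = 3.07 m/s, a = -0.8 m/s².
v² = v₀² + 2aΔx = 3.07² + 2·-0.8·5 = 1.45 → v = 1.20 m/s
t = (v − v₀)/a = (1.20 − 3.07)/-0.8 = 2.34 s
Final speed = 1.20 m/s

1.20 m/s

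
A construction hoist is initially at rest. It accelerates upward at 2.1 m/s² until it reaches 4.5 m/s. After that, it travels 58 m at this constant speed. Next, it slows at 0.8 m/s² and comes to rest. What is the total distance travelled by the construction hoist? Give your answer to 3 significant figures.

75.5 m

Phase 1 (accelerating): v₀ = 0 m/s, a = 2.1 m/s².
v = v₀ + at → t = (4.5 − 0) / 2.1 = 2.14 s
v² = v₀² + 2aΔx → Δx = (4.5² − 0²)/(2·2.1) = 4.82 m

Phase 2 (constant speed): v₀ = 4.50 m/s, a = 0 m/s².
Constant speed: t = d/v = 58/4.50 = 12.9 s

Phase 3 (decelerating): v₀ = 4.50 m/s, a = -0.8 m/s².
v = v₀ + at → t = (0 − 4.50) / -0.8 = 5.62 s
v² = v₀² + 2aΔx → Δx = (0² − 4.50²)/(2·-0.8) = 12.7 m
Total distance = 4.82 + 58.0 + 12.7 = 75.5 m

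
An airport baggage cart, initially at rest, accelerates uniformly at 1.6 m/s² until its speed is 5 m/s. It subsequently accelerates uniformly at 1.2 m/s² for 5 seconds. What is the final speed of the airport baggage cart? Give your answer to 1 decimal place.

11.0 m/s

Phase 1 (accelerating): v₀ = 0 m/s, a = 1.6 m/s².
v = v₀ + at → t = (5 − 0) / 1.6 = 3.12 s
v² = v₀² + 2aΔx → Δx = (5² − 0²)/(2·1.6) = 7.81 m

Phase 2 (accelerating): v₀ = 5.00 m/s, a = 1.2 m/s².
v = v₀ + at = 5.00 + (1.2)(5) = 11.0 m/s
Δx = v₀t + ½at² = 5.00·5 + 0.5·1.2·5² = 40.0 m
Final speed = 11.0 m/s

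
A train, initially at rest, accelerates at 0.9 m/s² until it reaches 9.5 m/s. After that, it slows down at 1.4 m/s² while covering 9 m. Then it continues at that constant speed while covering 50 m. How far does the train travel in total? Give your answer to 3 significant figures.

Phase 1 (accelerating): v₀ = 0 m/s, a = 0.9 m/s².
v = v₀ + at → t = (9.5 − 0) / 0.9 = 10.6 s
v² = v₀² + 2aΔx → Δx = (9.5² − 0²)/(2·0.9) = 50.1 m

Phase 2 (decelerating): v₀ = 9.50 m/s, a = -1.4 m/s².
v² = v₀² + 2aΔx = 9.50² + 2·-1.4·9 = 65.0 → v = 8.07 m/s
t = (v − v₀)/a = (8.07 − 9.50)/-1.4 = 1.02 s

Phase 3 (constant speed): v₀ = 8.07 m/s, a = 0 m/s².
Constant speed: t = d/v = 50/8.07 = 6.20 s
Total distance = 50.1 + 9.00 + 50.0 = 109 m

109 m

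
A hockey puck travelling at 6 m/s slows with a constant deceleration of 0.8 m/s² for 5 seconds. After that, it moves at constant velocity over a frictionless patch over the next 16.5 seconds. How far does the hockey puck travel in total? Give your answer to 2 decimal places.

53.00 m

Phase 1 (decelerating): v₀ = 6.00 m/s, a = -0.8 m/s².
v = v₀ + at = 6.00 + (-0.8)(5) = 2.00 m/s
Δx = v₀t + ½at² = 6.00·5 + 0.5·-0.8·5² = 20.0 m

Phase 2 (constant speed): v₀ = 2.00 m/s, a = 0 m/s².
v = v₀ + at = 2.00 + (0)(16.5) = 2.00 m/s
Δx = v₀t + ½at² = 2.00·16.5 + 0.5·0·16.5² = 33.0 m
Total distance = 20.0 + 33.0 = 53.0 m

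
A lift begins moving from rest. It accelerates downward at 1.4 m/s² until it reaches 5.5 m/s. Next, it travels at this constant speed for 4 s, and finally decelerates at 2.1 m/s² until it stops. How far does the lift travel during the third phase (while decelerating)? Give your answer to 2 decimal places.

Phase 1 (accelerating): v₀ = 0 m/s, a = 1.4 m/s².
v = v₀ + at → t = (5.5 − 0) / 1.4 = 3.93 s
v² = v₀² + 2aΔx → Δx = (5.5² − 0²)/(2·1.4) = 10.8 m

Phase 2 (constant speed): v₀ = 5.50 m/s, a = 0 m/s².
v = v₀ + at = 5.50 + (0)(4) = 5.50 m/s
Δx = v₀t + ½at² = 5.50·4 + 0.5·0·4² = 22.0 m

Phase 3 (decelerating): v₀ = 5.50 m/s, a = -2.1 m/s².
v = v₀ + at → t = (0 − 5.50) / -2.1 = 2.62 s
v² = v₀² + 2aΔx → Δx = (0² − 5.50²)/(2·-2.1) = 7.20 m
Distance in phase 3 = 7.20 m

7.20 m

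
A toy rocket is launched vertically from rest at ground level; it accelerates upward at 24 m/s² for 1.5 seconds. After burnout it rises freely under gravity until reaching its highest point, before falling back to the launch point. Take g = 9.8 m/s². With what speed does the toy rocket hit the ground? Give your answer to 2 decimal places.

42.72 m/s

Phase 1 (powered ascent): v₀ = 0 m/s, a = 24 m/s².
v = v₀ + at = 0 + (24)(1.5) = 36.0 m/s
Δx = v₀t + ½at² = 0·1.5 + 0.5·24·1.5² = 27.0 m

Phase 2 (coasting upward): v₀ = 36.0 m/s, a = -9.8 m/s².
v = v₀ + at → t = (0 − 36.0) / -9.8 = 3.67 s
v² = v₀² + 2aΔx → Δx = (0² − 36.0²)/(2·-9.8) = 66.1 m

Phase 3 (free fall): v₀ = 0 m/s, a = -9.8 m/s².
Falls 93.1 m from rest: t = √(2·93.1/9.8) = 4.36 s; v = g·t = 42.7 m/s.
Impact speed = 42.7 m/s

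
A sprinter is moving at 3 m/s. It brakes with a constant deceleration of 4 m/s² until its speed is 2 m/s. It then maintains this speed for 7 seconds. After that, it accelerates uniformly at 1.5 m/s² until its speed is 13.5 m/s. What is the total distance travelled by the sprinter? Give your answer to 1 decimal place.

Phase 1 (decelerating): v₀ = 3.00 m/s, a = -4 m/s².
v = v₀ + at → t = (2 − 3.00) / -4 = 0.250 s
v² = v₀² + 2aΔx → Δx = (2² − 3.00²)/(2·-4) = 0.625 m

Phase 2 (constant speed): v₀ = 2.00 m/s, a = 0 m/s².
v = v₀ + at = 2.00 + (0)(7) = 2.00 m/s
Δx = v₀t + ½at² = 2.00·7 + 0.5·0·7² = 14.0 m

Phase 3 (accelerating): v₀ = 2.00 m/s, a = 1.5 m/s².
v = v₀ + at → t = (13.5 − 2.00) / 1.5 = 7.67 s
v² = v₀² + 2aΔx → Δx = (13.5² − 2.00²)/(2·1.5) = 59.4 m
Total distance = 0.625 + 14.0 + 59.4 = 74.0 m

74.0 m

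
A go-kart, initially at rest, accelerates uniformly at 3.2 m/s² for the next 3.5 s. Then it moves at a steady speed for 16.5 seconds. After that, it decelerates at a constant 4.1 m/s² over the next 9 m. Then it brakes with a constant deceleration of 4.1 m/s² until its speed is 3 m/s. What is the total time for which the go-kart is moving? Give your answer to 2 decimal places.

Phase 1 (accelerating): v₀ = 0 m/s, a = 3.2 m/s².
v = v₀ + at = 0 + (3.2)(3.5) = 11.2 m/s
Δx = v₀t + ½at² = 0·3.5 + 0.5·3.2·3.5² = 19.6 m

Phase 2 (constant speed): v₀ = 11.2 m/s, a = 0 m/s².
v = v₀ + at = 11.2 + (0)(16.5) = 11.2 m/s
Δx = v₀t + ½at² = 11.2·16.5 + 0.5·0·16.5² = 185 m

Phase 3 (decelerating): v₀ = 11.2 m/s, a = -4.1 m/s².
v² = v₀² + 2aΔx = 11.2² + 2·-4.1·9 = 51.6 → v = 7.19 m/s
t = (v − v₀)/a = (7.19 − 11.2)/-4.1 = 0.979 s

Phase 4 (decelerating): v₀ = 7.19 m/s, a = -4.1 m/s².
v = v₀ + at → t = (3 − 7.19) / -4.1 = 1.02 s
v² = v₀² + 2aΔx → Δx = (3² − 7.19²)/(2·-4.1) = 5.20 m
Total time = 3.50 + 16.5 + 0.979 + 1.02 = 22.0 s

22.00 s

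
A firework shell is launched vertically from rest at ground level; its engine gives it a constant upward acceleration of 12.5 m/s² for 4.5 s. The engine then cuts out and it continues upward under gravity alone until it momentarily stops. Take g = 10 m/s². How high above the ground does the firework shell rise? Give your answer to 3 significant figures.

285 m

Phase 1 (powered ascent): v₀ = 0 m/s, a = 12.5 m/s².
v = v₀ + at = 0 + (12.5)(4.5) = 56.2 m/s
Δx = v₀t + ½at² = 0·4.5 + 0.5·12.5·4.5² = 127 m

Phase 2 (coasting upward): v₀ = 56.2 m/s, a = -10 m/s².
v = v₀ + at → t = (0 − 56.2) / -10 = 5.62 s
v² = v₀² + 2aΔx → Δx = (0² − 56.2²)/(2·-10) = 158 m
Maximum height = 127 + 158 = 285 m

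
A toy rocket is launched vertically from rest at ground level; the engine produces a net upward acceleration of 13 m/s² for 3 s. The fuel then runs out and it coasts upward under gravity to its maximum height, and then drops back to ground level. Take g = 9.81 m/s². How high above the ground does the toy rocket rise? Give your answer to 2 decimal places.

Phase 1 (powered ascent): v₀ = 0 m/s, a = 13 m/s².
v = v₀ + at = 0 + (13)(3) = 39.0 m/s
Δx = v₀t + ½at² = 0·3 + 0.5·13·3² = 58.5 m

Phase 2 (coasting upward): v₀ = 39.0 m/s, a = -9.81 m/s².
v = v₀ + at → t = (0 − 39.0) / -9.81 = 3.98 s
v² = v₀² + 2aΔx → Δx = (0² − 39.0²)/(2·-9.81) = 77.5 m
Maximum height = 58.5 + 77.5 = 136 m

136.02 m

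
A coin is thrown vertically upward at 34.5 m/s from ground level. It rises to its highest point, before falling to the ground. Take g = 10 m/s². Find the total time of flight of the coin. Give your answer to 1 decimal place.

Phase 1 (rising): v₀ = 34.5 m/s, a = -10 m/s².
v = v₀ + at → t = (0 − 34.5) / -10 = 3.45 s
v² = v₀² + 2aΔx → Δx = (0² − 34.5²)/(2·-10) = 59.5 m

Phase 2 (falling): v₀ = 0 m/s, a = -10 m/s².
Falls 59.5 m from rest: t = √(2·59.5/10) = 3.45 s; v = g·t = 34.5 m/s.
Total time = 3.45 + 3.45 = 6.90 s

6.9 s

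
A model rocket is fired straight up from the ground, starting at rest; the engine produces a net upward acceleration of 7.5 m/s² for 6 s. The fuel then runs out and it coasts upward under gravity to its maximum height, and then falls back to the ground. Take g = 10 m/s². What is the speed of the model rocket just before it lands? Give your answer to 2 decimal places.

68.74 m/s

Phase 1 (powered ascent): v₀ = 0 m/s, a = 7.5 m/s².
v = v₀ + at = 0 + (7.5)(6) = 45.0 m/s
Δx = v₀t + ½at² = 0·6 + 0.5·7.5·6² = 135 m

Phase 2 (coasting upward): v₀ = 45.0 m/s, a = -10 m/s².
v = v₀ + at → t = (0 − 45.0) / -10 = 4.50 s
v² = v₀² + 2aΔx → Δx = (0² − 45.0²)/(2·-10) = 101 m

Phase 3 (free fall): v₀ = 0 m/s, a = -10 m/s².
Falls 236 m from rest: t = √(2·236/10) = 6.87 s; v = g·t = 68.7 m/s.
Impact speed = 68.7 m/s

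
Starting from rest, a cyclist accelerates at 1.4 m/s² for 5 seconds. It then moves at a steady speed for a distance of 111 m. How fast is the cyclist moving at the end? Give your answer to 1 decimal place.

Phase 1 (accelerating): v₀ = 0 m/s, a = 1.4 m/s².
v = v₀ + at = 0 + (1.4)(5) = 7.00 m/s
Δx = v₀t + ½at² = 0·5 + 0.5·1.4·5² = 17.5 m

Phase 2 (constant speed): v₀ = 7.00 m/s, a = 0 m/s².
Constant speed: t = d/v = 111/7.00 = 15.9 s
Final speed = 7.00 m/s

7.0 m/s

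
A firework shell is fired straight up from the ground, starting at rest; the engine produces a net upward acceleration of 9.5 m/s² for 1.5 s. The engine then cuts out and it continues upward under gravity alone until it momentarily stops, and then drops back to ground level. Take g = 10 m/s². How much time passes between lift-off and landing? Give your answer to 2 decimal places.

Phase 1 (powered ascent): v₀ = 0 m/s, a = 9.5 m/s².
v = v₀ + at = 0 + (9.5)(1.5) = 14.2 m/s
Δx = v₀t + ½at² = 0·1.5 + 0.5·9.5·1.5² = 10.7 m

Phase 2 (coasting upward): v₀ = 14.2 m/s, a = -10 m/s².
v = v₀ + at → t = (0 − 14.2) / -10 = 1.43 s
v² = v₀² + 2aΔx → Δx = (0² − 14.2²)/(2·-10) = 10.2 m

Phase 3 (free fall): v₀ = 0 m/s, a = -10 m/s².
Falls 20.8 m from rest: t = √(2·20.8/10) = 2.04 s; v = g·t = 20.4 m/s.
Total time = 1.50 + 1.43 + 2.04 = 4.97 s

4.97 s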